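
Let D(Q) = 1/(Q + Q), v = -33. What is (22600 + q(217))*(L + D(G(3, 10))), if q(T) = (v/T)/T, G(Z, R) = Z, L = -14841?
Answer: -94762701174515/282534 ≈ -3.3540e+8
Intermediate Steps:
D(Q) = 1/(2*Q)
q(T) = -33/T² (q(T) = (-33/T)/T = -33/T²)
(22600 + q(217))*(L + D(G(3, 10))) = (22600 - 33/217²)*(-14841 + (½)/3) = (22600 - 33*1/47089)*(-14841 + (½)*(⅓)) = (22600 - 33/47089)*(-14841 + ⅙) = (1064211367/47089)*(-89045/6) = -94762701174515/282534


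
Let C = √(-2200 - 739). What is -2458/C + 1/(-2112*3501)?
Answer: -1/7394112 + 2458*I*√2939/2939 ≈ -1.3524e-7 + 45.34*I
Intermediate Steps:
C = I*√2939 (C = √(-2939) = I*√2939 ≈ 54.213*I)
-2458/C + 1/(-2112*3501) = -2458*(-I*√2939/2939) + 1/(-2112*3501) = -(-2458)*I*√2939/2939 - 1/2112*1/3501 = 2458*I*√2939/2939 - 1/7394112 = -1/7394112 + 2458*I*√2939/2939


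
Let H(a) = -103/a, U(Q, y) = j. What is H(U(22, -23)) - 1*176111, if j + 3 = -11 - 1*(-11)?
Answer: -528230/3 ≈ -1.7608e+5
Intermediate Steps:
j = -3 (j = -3 + (-11 - 1*(-11)) = -3 + (-11 + 11) = -3 + 0 = -3)
U(Q, y) = -3
H(U(22, -23)) - 1*176111 = -103/(-3) - 1*176111 = -103*(-⅓) - 176111 = 103/3 - 176111 = -528230/3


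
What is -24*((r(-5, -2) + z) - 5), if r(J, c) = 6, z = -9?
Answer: 192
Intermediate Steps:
-24*((r(-5, -2) + z) - 5) = -24*((6 - 9) - 5) = -24*(-3 - 5) = -24*(-8) = 192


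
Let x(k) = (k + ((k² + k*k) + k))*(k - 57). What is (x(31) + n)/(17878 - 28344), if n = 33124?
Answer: 9230/5233 ≈ 1.7638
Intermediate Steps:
x(k) = (-57 + k)*(2*k + 2*k²) (x(k) = (k + ((k² + k²) + k))*(-57 + k) = (k + (2*k² + k))*(-57 + k) = (k + (k + 2*k²))*(-57 + k) = (2*k + 2*k²)*(-57 + k) = (-57 + k)*(2*k + 2*k²))
(x(31) + n)/(17878 - 28344) = (2*31*(-57 + 31² - 56*31) + 33124)/(17878 - 28344) = (2*31*(-57 + 961 - 1736) + 33124)/(-10466) = (2*31*(-832) + 33124)*(-1/10466) = (-51584 + 33124)*(-1/10466) = -18460*(-1/10466) = 9230/5233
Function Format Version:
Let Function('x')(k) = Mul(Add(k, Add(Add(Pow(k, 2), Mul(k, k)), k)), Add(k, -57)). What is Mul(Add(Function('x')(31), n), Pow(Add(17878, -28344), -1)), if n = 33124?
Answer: Rational(9230, 5233) ≈ 1.7638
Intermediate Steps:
Function('x')(k) = Mul(Add(-57, k), Add(Mul(2, k), Mul(2, Pow(k, 2)))) (Function('x')(k) = Mul(Add(k, Add(Add(Pow(k, 2), Pow(k, 2)), k)), Add(-57, k)) = Mul(Add(k, Add(Mul(2, Pow(k, 2)), k)), Add(-57, k)) = Mul(Add(k, Add(k, Mul(2, Pow(k, 2)))), Add(-57, k)) = Mul(Add(Mul(2, k), Mul(2, Pow(k, 2))), Add(-57, k)) = Mul(Add(-57, k), Add(Mul(2, k), Mul(2, Pow(k, 2)))))
Mul(Add(Function('x')(31), n), Pow(Add(17878, -28344), -1)) = Mul(Add(Mul(2, 31, Add(-57, Pow(31, 2), Mul(-56, 31))), 33124), Pow(Add(17878, -28344), -1)) = Mul(Add(Mul(2, 31, Add(-57, 961, -1736)), 33124), Pow(-10466, -1)) = Mul(Add(Mul(2, 31, -832), 33124), Rational(-1, 10466)) = Mul(Add(-51584, 33124), Rational(-1, 10466)) = Mul(-18460, Rational(-1, 10466)) = Rational(9230, 5233)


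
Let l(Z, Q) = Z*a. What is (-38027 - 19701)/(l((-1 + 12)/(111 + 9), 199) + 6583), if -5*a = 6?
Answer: -5772800/658289 ≈ -8.7694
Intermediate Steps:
a = -6/5 (a = -⅕*6 = -6/5 ≈ -1.2000)
l(Z, Q) = -6*Z/5 (l(Z, Q) = Z*(-6/5) = -6*Z/5)
(-38027 - 19701)/(l((-1 + 12)/(111 + 9), 199) + 6583) = (-38027 - 19701)/(-6*(-1 + 12)/(5*(111 + 9)) + 6583) = -57728/(-66/(5*120) + 6583) = -57728/(-6/5*11/120 + 6583) = -57728/(-11/100 + 6583) = -57728/658289/100 = -57728*100/658289 = -5772800/658289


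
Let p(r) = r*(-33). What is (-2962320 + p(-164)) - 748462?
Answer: -3705370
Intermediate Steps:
p(r) = -33*r
(-2962320 + p(-164)) - 748462 = (-2962320 - 33*(-164)) - 748462 = (-2962320 + 5412) - 748462 = -2956908 - 748462 = -3705370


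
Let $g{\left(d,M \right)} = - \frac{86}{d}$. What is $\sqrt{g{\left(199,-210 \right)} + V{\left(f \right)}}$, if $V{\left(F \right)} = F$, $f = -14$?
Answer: $\frac{2 i \sqrt{142882}}{199} \approx 3.799 i$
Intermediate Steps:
$\sqrt{g{\left(199,-210 \right)} + V{\left(f \right)}} = \sqrt{- \frac{86}{199} - 14} = \sqrt{- \frac{2872}{199}} = \frac{2 i \sqrt{142882}}{199}$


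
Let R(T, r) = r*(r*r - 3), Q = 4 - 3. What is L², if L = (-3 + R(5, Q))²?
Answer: 625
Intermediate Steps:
Q = 1
R(T, r) = r*(-3 + r²) (R(T, r) = r*(r² - 3) = r*(-3 + r²))
L = 25 (L = (-3 + 1*(-3 + 1²))² = (-3 + 1*(-3 + 1))² = (-3 + 1*(-2))² = (-3 - 2)² = (-5)² = 25)
L² = 25² = 625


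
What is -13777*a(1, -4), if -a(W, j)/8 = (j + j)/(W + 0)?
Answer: -881728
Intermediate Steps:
a(W, j) = -16*j/W (a(W, j) = -8*(j + j)/(W + 0) = -8*2*j/W = -16*j/W)
-13777*a(1, -4) = -(-220432)*(-4)/1 = -(-220432)*(-4) = -13777*64 = -881728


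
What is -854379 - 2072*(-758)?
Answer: 716197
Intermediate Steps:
-854379 - 2072*(-758) = -854379 - 1*(-1570576) = -854379 + 1570576 = 716197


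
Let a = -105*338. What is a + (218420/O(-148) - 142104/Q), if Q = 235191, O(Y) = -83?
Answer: -248059095274/6506951 ≈ -38122.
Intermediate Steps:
a = -35490
a + (218420/O(-148) - 142104/Q) = -35490 + (218420/(-83) - 142104/235191) = -35490 + (218420*(-1/83) - 142104*1/235191) = -35490 + (-218420/83 - 47368/78397) = -35490 - 17127404284/6506951 = -248059095274/6506951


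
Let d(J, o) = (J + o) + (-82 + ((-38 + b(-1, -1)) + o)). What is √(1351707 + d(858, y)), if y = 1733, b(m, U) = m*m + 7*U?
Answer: √1355905 ≈ 1164.4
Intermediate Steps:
b(m, U) = m² + 7*U
d(J, o) = -126 + J + 2*o (d(J, o) = (J + o) + (-82 + ((-38 + ((-1)² + 7*(-1))) + o)) = (J + o) + (-82 + ((-38 + (1 - 7)) + o)) = (J + o) + (-82 + ((-38 - 6) + o)) = (J + o) + (-82 + (-44 + o)) = (J + o) + (-126 + o) = -126 + J + 2*o)
√(1351707 + d(858, y)) = √(1351707 + (-126 + 858 + 2*1733)) = √(1351707 + (-126 + 858 + 3466)) = √(1351707 + 4198) = √1355905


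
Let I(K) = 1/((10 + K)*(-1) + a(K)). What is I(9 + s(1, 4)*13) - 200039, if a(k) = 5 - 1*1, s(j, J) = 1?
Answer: -5601093/28 ≈ -2.0004e+5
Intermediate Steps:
a(k) = 4 (a(k) = 5 - 1 = 4)
I(K) = 1/(-6 - K) (I(K) = 1/((10 + K)*(-1) + 4) = 1/((-10 - K) + 4) = 1/(-6 - K))
I(9 + s(1, 4)*13) - 200039 = -1/(6 + (9 + 1*13)) - 200039 = -1/(6 + (9 + 13)) - 200039 = -1/(6 + 22) - 200039 = -1/28 - 200039 = -5601093/28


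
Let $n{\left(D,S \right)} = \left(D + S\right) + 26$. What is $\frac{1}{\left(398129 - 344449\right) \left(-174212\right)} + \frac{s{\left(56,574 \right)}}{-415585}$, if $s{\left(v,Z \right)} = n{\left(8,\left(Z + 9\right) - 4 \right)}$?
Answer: $- \frac{1146518522733}{777285262198720} \approx -0.001475$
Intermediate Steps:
$n{\left(D,S \right)} = 26 + D + S$
$s{\left(v,Z \right)} = 39 + Z$ ($s{\left(v,Z \right)} = 26 + 8 + \left(\left(Z + 9\right) - 4\right) = 26 + 8 + \left(\left(9 + Z\right) - 4\right) = 26 + 8 + \left(5 + Z\right) = 39 + Z$)
$\frac{1}{\left(398129 - 344449\right) \left(-174212\right)} + \frac{s{\left(56,574 \right)}}{-415585} = \frac{1}{\left(398129 - 344449\right) \left(-174212\right)} + \frac{39 + 574}{-415585} = \frac{1}{53680} \left(- \frac{1}{174212}\right) + 613 \left(- \frac{1}{415585}\right) = \frac{1}{53680} \left(- \frac{1}{174212}\right) - \frac{613}{415585} = - \frac{1}{9351700160} - \frac{613}{415585} = - \frac{1146518522733}{777285262198720}$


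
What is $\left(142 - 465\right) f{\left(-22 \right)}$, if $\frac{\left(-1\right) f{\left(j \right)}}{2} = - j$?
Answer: $14212$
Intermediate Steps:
$f{\left(j \right)} = 2 j$ ($f{\left(j \right)} = - 2 \left(- j\right) = 2 j$)
$\left(142 - 465\right) f{\left(-22 \right)} = \left(142 - 465\right) 2 \left(-22\right) = \left(-323\right) \left(-44\right) = 14212$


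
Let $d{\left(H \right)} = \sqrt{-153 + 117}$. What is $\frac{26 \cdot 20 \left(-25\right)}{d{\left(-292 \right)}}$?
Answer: $\frac{6500 i}{3} \approx 2166.7 i$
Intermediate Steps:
$d{\left(H \right)} = 6 i$ ($d{\left(H \right)} = \sqrt{-36} = 6 i$)
$\frac{26 \cdot 20 \left(-25\right)}{d{\left(-292 \right)}} = \frac{26 \cdot 20 \left(-25\right)}{6 i} = 520 \left(-25\right) \left(- \frac{i}{6}\right) = - 13000 \left(- \frac{i}{6}\right) = \frac{6500 i}{3}$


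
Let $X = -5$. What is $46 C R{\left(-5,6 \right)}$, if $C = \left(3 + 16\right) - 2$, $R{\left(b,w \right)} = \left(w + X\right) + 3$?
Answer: $3128$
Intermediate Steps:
$R{\left(b,w \right)} = -2 + w$ ($R{\left(b,w \right)} = \left(w - 5\right) + 3 = \left(-5 + w\right) + 3 = -2 + w$)
$C = 17$ ($C = 19 - 2 = 17$)
$46 C R{\left(-5,6 \right)} = 46 \cdot 17 \left(-2 + 6\right) = 782 \cdot 4 = 3128$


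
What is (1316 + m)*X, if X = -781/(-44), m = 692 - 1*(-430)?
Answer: 86549/2 ≈ 43275.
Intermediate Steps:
m = 1122 (m = 692 + 430 = 1122)
X = 71/4 (X = -781*(-1/44) = 71/4 ≈ 17.750)
(1316 + m)*X = (1316 + 1122)*(71/4) = 2438*(71/4) = 86549/2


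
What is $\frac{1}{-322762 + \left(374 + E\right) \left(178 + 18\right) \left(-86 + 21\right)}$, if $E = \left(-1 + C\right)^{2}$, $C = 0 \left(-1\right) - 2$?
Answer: $- \frac{1}{5202182} \approx -1.9223 \cdot 10^{-7}$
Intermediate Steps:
$C = -2$ ($C = 0 - 2 = -2$)
$E = 9$ ($E = \left(-1 - 2\right)^{2} = \left(-3\right)^{2} = 9$)
$\frac{1}{-322762 + \left(374 + E\right) \left(178 + 18\right) \left(-86 + 21\right)} = \frac{1}{-322762 + \left(374 + 9\right) \left(178 + 18\right) \left(-86 + 21\right)} = \frac{1}{-322762 + 383 \cdot 196 \left(-65\right)} = \frac{1}{-322762 + 383 \left(-12740\right)} = \frac{1}{-322762 - 4879420} = \frac{1}{-5202182} = - \frac{1}{5202182}$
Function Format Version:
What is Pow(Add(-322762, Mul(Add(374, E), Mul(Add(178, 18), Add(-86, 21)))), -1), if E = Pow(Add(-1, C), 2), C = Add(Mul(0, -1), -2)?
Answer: Rational(-1, 5202182) ≈ -1.9223e-7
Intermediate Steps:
C = -2 (C = Add(0, -2) = -2)
E = 9 (E = Pow(Add(-1, -2), 2) = Pow(-3, 2) = 9)
Pow(Add(-322762, Mul(Add(374, E), Mul(Add(178, 18), Add(-86, 21)))), -1) = Pow(Add(-322762, Mul(Add(374, 9), Mul(Add(178, 18), Add(-86, 21)))), -1) = Pow(Add(-322762, Mul(383, Mul(196, -65))), -1) = Pow(Add(-322762, Mul(383, -12740)), -1) = Pow(Add(-322762, -4879420), -1) = Pow(-5202182, -1) = Rational(-1, 5202182)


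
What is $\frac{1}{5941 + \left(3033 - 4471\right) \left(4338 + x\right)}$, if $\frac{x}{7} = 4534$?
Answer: $- \frac{1}{51871347} \approx -1.9278 \cdot 10^{-8}$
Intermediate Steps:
$x = 31738$ ($x = 7 \cdot 4534 = 31738$)
$\frac{1}{5941 + \left(3033 - 4471\right) \left(4338 + x\right)} = \frac{1}{5941 + \left(3033 - 4471\right) \left(4338 + 31738\right)} = \frac{1}{5941 - 51877288} = \frac{1}{-51871347} = - \frac{1}{51871347}$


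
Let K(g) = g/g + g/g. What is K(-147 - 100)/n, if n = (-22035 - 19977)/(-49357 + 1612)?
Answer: 5305/2334 ≈ 2.2729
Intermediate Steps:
K(g) = 2 (K(g) = 1 + 1 = 2)
n = 4668/5305 (n = -42012/(-47745) = -42012*(-1/47745) = 4668/5305 ≈ 0.87992)
K(-147 - 100)/n = 2/(4668/5305) = 2*(5305/4668) = 5305/2334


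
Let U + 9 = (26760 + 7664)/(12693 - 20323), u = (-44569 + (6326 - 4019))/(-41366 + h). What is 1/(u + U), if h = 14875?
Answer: -101063165/1204302047 ≈ -0.083918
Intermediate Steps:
u = 42262/26491 (u = (-44569 + (6326 - 4019))/(-41366 + 14875) = (-44569 + 2307)/(-26491) = -42262*(-1/26491) = 42262/26491 ≈ 1.5953)
U = -51547/3815 (U = -9 + (26760 + 7664)/(12693 - 20323) = -9 + 34424/(-7630) = -9 + 34424*(-1/7630) = -9 - 17212/3815 = -51547/3815 ≈ -13.512)
1/(u + U) = 1/(42262/26491 - 51547/3815) = 1/(-1204302047/101063165) = -101063165/1204302047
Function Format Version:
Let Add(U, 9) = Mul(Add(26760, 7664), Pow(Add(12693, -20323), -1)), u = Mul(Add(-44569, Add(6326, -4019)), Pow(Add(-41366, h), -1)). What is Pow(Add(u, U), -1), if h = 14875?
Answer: Rational(-101063165, 1204302047) ≈ -0.083918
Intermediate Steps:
u = Rational(42262, 26491) (u = Mul(Add(-44569, Add(6326, -4019)), Pow(Add(-41366, 14875), -1)) = Mul(Add(-44569, 2307), Pow(-26491, -1)) = Mul(-42262, Rational(-1, 26491)) = Rational(42262, 26491) ≈ 1.5953)
U = Rational(-51547, 3815) (U = Add(-9, Mul(Add(26760, 7664), Pow(Add(12693, -20323), -1))) = Add(-9, Mul(34424, Pow(-7630, -1))) = Add(-9, Mul(34424, Rational(-1, 7630))) = Add(-9, Rational(-17212, 3815)) = Rational(-51547, 3815) ≈ -13.512)
Pow(Add(u, U), -1) = Pow(Add(Rational(42262, 26491), Rational(-51547, 3815)), -1) = Pow(Rational(-1204302047, 101063165), -1) = Rational(-101063165, 1204302047)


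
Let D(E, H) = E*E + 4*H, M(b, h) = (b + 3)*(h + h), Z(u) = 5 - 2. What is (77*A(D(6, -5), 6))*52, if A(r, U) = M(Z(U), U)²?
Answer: 20756736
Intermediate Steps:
Z(u) = 3
M(b, h) = 2*h*(3 + b) (M(b, h) = (3 + b)*(2*h) = 2*h*(3 + b))
D(E, H) = E² + 4*H
A(r, U) = 144*U² (A(r, U) = (2*U*(3 + 3))² = (2*U*6)² = (12*U)² = 144*U²)
(77*A(D(6, -5), 6))*52 = (77*(144*6²))*52 = (77*(144*36))*52 = (77*5184)*52 = 399168*52 = 20756736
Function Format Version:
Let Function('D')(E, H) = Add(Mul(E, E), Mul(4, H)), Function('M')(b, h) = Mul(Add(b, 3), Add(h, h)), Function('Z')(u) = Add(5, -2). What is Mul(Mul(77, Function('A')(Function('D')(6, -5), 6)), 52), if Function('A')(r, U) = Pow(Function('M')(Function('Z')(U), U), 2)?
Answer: 20756736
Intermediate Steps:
Function('Z')(u) = 3
Function('M')(b, h) = Mul(2, h, Add(3, b)) (Function('M')(b, h) = Mul(Add(3, b), Mul(2, h)) = Mul(2, h, Add(3, b)))
Function('D')(E, H) = Add(Pow(E, 2), Mul(4, H))
Function('A')(r, U) = Mul(144, Pow(U, 2)) (Function('A')(r, U) = Pow(Mul(2, U, Add(3, 3)), 2) = Pow(Mul(2, U, 6), 2) = Pow(Mul(12, U), 2) = Mul(144, Pow(U, 2)))
Mul(Mul(77, Function('A')(Function('D')(6, -5), 6)), 52) = Mul(Mul(77, Mul(144, Pow(6, 2))), 52) = Mul(Mul(77, Mul(144, 36)), 52) = Mul(Mul(77, 5184), 52) = Mul(399168, 52) = 20756736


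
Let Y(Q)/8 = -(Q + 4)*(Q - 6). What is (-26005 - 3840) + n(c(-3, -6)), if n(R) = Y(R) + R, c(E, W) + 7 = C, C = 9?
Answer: -29651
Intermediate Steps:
Y(Q) = -8*(-6 + Q)*(4 + Q) (Y(Q) = 8*(-(Q + 4)*(Q - 6)) = 8*(-(4 + Q)*(-6 + Q)) = 8*(-(-6 + Q)*(4 + Q)) = -8*(-6 + Q)*(4 + Q))
c(E, W) = 2 (c(E, W) = -7 + 9 = 2)
n(R) = 192 - 8*R**2 + 17*R (n(R) = (192 - 8*R**2 + 16*R) + R = 192 - 8*R**2 + 17*R)
(-26005 - 3840) + n(c(-3, -6)) = (-26005 - 3840) + (192 - 8*2**2 + 17*2) = -29845 + (192 - 8*4 + 34) = -29845 + (192 - 32 + 34) = -29845 + 194 = -29651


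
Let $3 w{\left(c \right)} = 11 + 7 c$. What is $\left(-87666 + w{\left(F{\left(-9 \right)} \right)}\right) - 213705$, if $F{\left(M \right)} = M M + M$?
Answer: $- \frac{903598}{3} \approx -3.012 \cdot 10^{5}$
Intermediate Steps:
$F{\left(M \right)} = M + M^{2}$ ($F{\left(M \right)} = M^{2} + M = M + M^{2}$)
$w{\left(c \right)} = \frac{11}{3} + \frac{7 c}{3}$ ($w{\left(c \right)} = \frac{11 + 7 c}{3} = \frac{11}{3} + \frac{7 c}{3}$)
$\left(-87666 + w{\left(F{\left(-9 \right)} \right)}\right) - 213705 = \left(-87666 + \left(\frac{11}{3} + \frac{7 \left(- 9 \left(1 - 9\right)\right)}{3}\right)\right) - 213705 = \left(-87666 + \left(\frac{11}{3} + \frac{7 \left(\left(-9\right) \left(-8\right)\right)}{3}\right)\right) - 213705 = \left(-87666 + \left(\frac{11}{3} + \frac{7}{3} \cdot 72\right)\right) - 213705 = \left(-87666 + \left(\frac{11}{3} + 168\right)\right) - 213705 = \left(-87666 + \frac{515}{3}\right) - 213705 = - \frac{262483}{3} - 213705 = - \frac{903598}{3}$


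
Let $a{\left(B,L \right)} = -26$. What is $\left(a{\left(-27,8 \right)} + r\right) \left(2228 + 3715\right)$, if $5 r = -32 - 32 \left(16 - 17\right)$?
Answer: $-154518$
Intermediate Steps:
$r = 0$ ($r = \frac{-32 - 32 \left(16 - 17\right)}{5} = \frac{-32 - -32}{5} = \frac{-32 + 32}{5} = \frac{1}{5} \cdot 0 = 0$)
$\left(a{\left(-27,8 \right)} + r\right) \left(2228 + 3715\right) = \left(-26 + 0\right) \left(2228 + 3715\right) = \left(-26\right) 5943 = -154518$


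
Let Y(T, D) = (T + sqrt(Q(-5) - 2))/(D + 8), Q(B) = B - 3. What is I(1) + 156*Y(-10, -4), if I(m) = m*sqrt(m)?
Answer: -389 + 39*I*sqrt(10) ≈ -389.0 + 123.33*I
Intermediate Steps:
Q(B) = -3 + B
I(m) = m**(3/2)
Y(T, D) = (T + I*sqrt(10))/(8 + D) (Y(T, D) = (T + sqrt((-3 - 5) - 2))/(D + 8) = (T + sqrt(-8 - 2))/(8 + D) = (T + sqrt(-10))/(8 + D) = (T + I*sqrt(10))/(8 + D))
I(1) + 156*Y(-10, -4) = 1**(3/2) + 156*((-10 + I*sqrt(10))/(8 - 4)) = 1 + 156*((-10 + I*sqrt(10))/4) = 1 + 156*(-5/2 + I*sqrt(10)/4) = 1 + (-390 + 39*I*sqrt(10)) = -389 + 39*I*sqrt(10)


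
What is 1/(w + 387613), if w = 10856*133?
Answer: 1/1831461 ≈ 5.4601e-7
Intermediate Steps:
w = 1443848
1/(w + 387613) = 1/(1443848 + 387613) = 1/1831461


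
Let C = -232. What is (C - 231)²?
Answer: 214369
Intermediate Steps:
(C - 231)² = (-232 - 231)² = (-463)² = 214369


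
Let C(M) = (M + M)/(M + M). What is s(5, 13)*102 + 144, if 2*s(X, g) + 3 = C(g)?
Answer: 42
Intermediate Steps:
C(M) = 1 (C(M) = (2*M)/((2*M)) = (2*M)*(1/(2*M)) = 1)
s(X, g) = -1 (s(X, g) = -3/2 + (½)*1 = -3/2 + ½ = -1)
s(5, 13)*102 + 144 = -1*102 + 144 = -102 + 144 = 42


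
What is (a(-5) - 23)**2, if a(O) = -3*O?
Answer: 64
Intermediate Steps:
(a(-5) - 23)**2 = (-3*(-5) - 23)**2 = (15 - 23)**2 = (-8)**2 = 64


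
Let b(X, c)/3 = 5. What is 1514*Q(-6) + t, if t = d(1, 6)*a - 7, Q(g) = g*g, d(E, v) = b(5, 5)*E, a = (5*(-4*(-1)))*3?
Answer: 55397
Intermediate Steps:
a = 60 (a = (5*4)*3 = 20*3 = 60)
b(X, c) = 15 (b(X, c) = 3*5 = 15)
d(E, v) = 15*E
Q(g) = g²
t = 893 (t = (15*1)*60 - 7 = 15*60 - 7 = 900 - 7 = 893)
1514*Q(-6) + t = 1514*(-6)² + 893 = 1514*36 + 893 = 54504 + 893 = 55397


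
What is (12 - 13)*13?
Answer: -13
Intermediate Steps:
(12 - 13)*13 = -1*13 = -13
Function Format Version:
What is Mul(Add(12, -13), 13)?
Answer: -13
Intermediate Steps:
Mul(Add(12, -13), 13) = Mul(-1, 13) = -13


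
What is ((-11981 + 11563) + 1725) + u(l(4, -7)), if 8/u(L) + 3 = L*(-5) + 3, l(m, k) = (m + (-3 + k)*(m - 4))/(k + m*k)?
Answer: 1321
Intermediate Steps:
l(m, k) = (m + (-4 + m)*(-3 + k))/(k + k*m) (l(m, k) = (m + (-3 + k)*(-4 + m))/(k + k*m) = (m + (-4 + m)*(-3 + k))/(k + k*m))
u(L) = -8/(5*L) (u(L) = 8/(-3 + (L*(-5) + 3)) = 8/(-3 + (-5*L + 3)) = 8/(-3 + (3 - 5*L)) = 8/((-5*L)) = 8*(-1/(5*L)) = -8/(5*L))
((-11981 + 11563) + 1725) + u(l(4, -7)) = ((-11981 + 11563) + 1725) - 8*(-7*(1 + 4)/(12 - 4*(-7) - 2*4 - 7*4))/5 = (-418 + 1725) - 8*(-35/(12 + 28 - 8 - 28))/5 = 1307 - 8/(5*((-1/7*1/5*4))) = 1307 - 8/(5*(-4/35)) = 1307 - 8/5*(-35/4) = 1307 + 14 = 1321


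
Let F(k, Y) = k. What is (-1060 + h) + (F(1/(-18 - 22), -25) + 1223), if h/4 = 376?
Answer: 66679/40 ≈ 1667.0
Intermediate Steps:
h = 1504 (h = 4*376 = 1504)
(-1060 + h) + (F(1/(-18 - 22), -25) + 1223) = (-1060 + 1504) + (1/(-18 - 22) + 1223) = 444 + (1/(-40) + 1223) = 444 + (-1/40 + 1223) = 444 + 48919/40 = 66679/40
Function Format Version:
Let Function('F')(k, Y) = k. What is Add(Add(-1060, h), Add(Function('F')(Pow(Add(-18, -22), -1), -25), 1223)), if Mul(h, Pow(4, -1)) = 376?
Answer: Rational(66679, 40) ≈ 1667.0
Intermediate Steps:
h = 1504 (h = Mul(4, 376) = 1504)
Add(Add(-1060, h), Add(Function('F')(Pow(Add(-18, -22), -1), -25), 1223)) = Add(Add(-1060, 1504), Add(Pow(Add(-18, -22), -1), 1223)) = Add(444, Add(Pow(-40, -1), 1223)) = Add(444, Add(Rational(-1, 40), 1223)) = Add(444, Rational(48919, 40)) = Rational(66679, 40)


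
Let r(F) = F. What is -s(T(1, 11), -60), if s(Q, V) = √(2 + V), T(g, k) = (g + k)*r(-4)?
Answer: -I*√58 ≈ -7.6158*I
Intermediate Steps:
T(g, k) = -4*g - 4*k (T(g, k) = (g + k)*(-4) = -4*g - 4*k)
-s(T(1, 11), -60) = -√(2 - 60) = -√(-58) = -I*√58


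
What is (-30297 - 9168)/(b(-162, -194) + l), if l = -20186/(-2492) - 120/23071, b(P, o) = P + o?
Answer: 1134479280690/10001035813 ≈ 113.44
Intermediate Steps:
l = 232706083/28746466 (l = -20186*(-1/2492) - 120*1/23071 = 10093/1246 - 120/23071 = 232706083/28746466 ≈ 8.0951)
(-30297 - 9168)/(b(-162, -194) + l) = (-30297 - 9168)/((-162 - 194) + 232706083/28746466) = -39465/(-356 + 232706083/28746466) = -39465/(-10001035813/28746466) = -39465*(-28746466/10001035813) = 1134479280690/10001035813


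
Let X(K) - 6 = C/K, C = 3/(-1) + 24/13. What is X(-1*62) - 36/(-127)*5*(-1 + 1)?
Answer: 4851/806 ≈ 6.0186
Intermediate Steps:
C = -15/13 (C = 3*(-1) + 24*(1/13) = -3 + 24/13 = -15/13 ≈ -1.1538)
X(K) = 6 - 15/(13*K)
X(-1*62) - 36/(-127)*5*(-1 + 1) = (6 - 15/(13*((-1*62)))) - 36/(-127)*5*(-1 + 1) = (6 - 15/13/(-62)) - 36*(-1/127)*5*0 = (6 - 15/13*(-1/62)) - (-36)*0/127 = (6 + 15/806) - 1*0 = 4851/806 + 0 = 4851/806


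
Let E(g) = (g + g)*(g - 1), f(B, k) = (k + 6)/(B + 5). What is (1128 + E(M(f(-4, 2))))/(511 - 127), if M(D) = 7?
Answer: 101/32 ≈ 3.1563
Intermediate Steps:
f(B, k) = (6 + k)/(5 + B)
E(g) = 2*g*(-1 + g) (E(g) = (2*g)*(-1 + g) = 2*g*(-1 + g))
(1128 + E(M(f(-4, 2))))/(511 - 127) = (1128 + 2*7*(-1 + 7))/(511 - 127) = (1128 + 2*7*6)/384 = (1128 + 84)*(1/384) = 1212*(1/384) = 101/32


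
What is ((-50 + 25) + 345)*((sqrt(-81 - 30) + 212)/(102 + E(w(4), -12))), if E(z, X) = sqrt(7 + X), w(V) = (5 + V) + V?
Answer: 6919680/10409 + 320*sqrt(555)/10409 - 67840*I*sqrt(5)/10409 + 32640*I*sqrt(111)/10409 ≈ 665.5 + 18.464*I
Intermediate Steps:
w(V) = 5 + 2*V
((-50 + 25) + 345)*((sqrt(-81 - 30) + 212)/(102 + E(w(4), -12))) = ((-50 + 25) + 345)*((sqrt(-81 - 30) + 212)/(102 + sqrt(7 - 12))) = (-25 + 345)*((sqrt(-111) + 212)/(102 + sqrt(-5))) = 320*((I*sqrt(111) + 212)/(102 + I*sqrt(5))) = 320*((212 + I*sqrt(111))/(102 + I*sqrt(5))) = 320*(212 + I*sqrt(111))/(102 + I*sqrt(5))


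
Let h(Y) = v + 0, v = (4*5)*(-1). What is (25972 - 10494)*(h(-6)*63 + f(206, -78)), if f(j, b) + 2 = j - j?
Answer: -19533236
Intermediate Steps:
f(j, b) = -2 (f(j, b) = -2 + (j - j) = -2 + 0 = -2)
v = -20 (v = 20*(-1) = -20)
h(Y) = -20 (h(Y) = -20 + 0 = -20)
(25972 - 10494)*(h(-6)*63 + f(206, -78)) = (25972 - 10494)*(-20*63 - 2) = 15478*(-1260 - 2) = 15478*(-1262) = -19533236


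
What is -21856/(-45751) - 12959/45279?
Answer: 396730615/2071559529 ≈ 0.19151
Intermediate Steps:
-21856/(-45751) - 12959/45279 = -21856*(-1/45751) - 12959*1/45279 = 21856/45751 - 12959/45279 = 396730615/2071559529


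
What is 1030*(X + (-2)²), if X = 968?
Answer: 1001160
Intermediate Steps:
1030*(X + (-2)²) = 1030*(968 + (-2)²) = 1030*(968 + 4) = 1030*972 = 1001160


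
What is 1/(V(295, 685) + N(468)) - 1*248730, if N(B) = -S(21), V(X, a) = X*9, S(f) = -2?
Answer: -660875609/2657 ≈ -2.4873e+5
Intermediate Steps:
V(X, a) = 9*X
N(B) = 2 (N(B) = -1*(-2) = 2)
1/(V(295, 685) + N(468)) - 1*248730 = 1/(9*295 + 2) - 1*248730 = 1/(2655 + 2) - 248730 = 1/2657 - 248730 = -660875609/2657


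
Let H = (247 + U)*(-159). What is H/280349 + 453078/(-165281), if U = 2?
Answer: -133563604293/46336363069 ≈ -2.8825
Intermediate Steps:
H = -39591 (H = (247 + 2)*(-159) = 249*(-159) = -39591)
H/280349 + 453078/(-165281) = -39591/280349 + 453078/(-165281) = -39591*1/280349 + 453078*(-1/165281) = -39591/280349 - 453078/165281 = -133563604293/46336363069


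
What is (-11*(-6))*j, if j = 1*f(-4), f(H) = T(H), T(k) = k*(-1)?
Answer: 264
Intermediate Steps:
T(k) = -k
f(H) = -H
j = 4 (j = 1*(-1*(-4)) = 1*4 = 4)
(-11*(-6))*j = -11*(-6)*4 = 66*4 = 264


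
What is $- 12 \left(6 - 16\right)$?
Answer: $120$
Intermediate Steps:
$- 12 \left(6 - 16\right) = \left(-12\right) \left(-10\right) = 120$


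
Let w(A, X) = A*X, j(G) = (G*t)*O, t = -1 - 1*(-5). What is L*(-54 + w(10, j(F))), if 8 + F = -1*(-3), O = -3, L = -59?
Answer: -32214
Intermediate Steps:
t = 4 (t = -1 + 5 = 4)
F = -5 (F = -8 - 1*(-3) = -8 + 3 = -5)
j(G) = -12*G (j(G) = (G*4)*(-3) = (4*G)*(-3) = -12*G)
L*(-54 + w(10, j(F))) = -59*(-54 + 10*(-12*(-5))) = -59*(-54 + 10*60) = -59*(-54 + 600) = -59*546 = -32214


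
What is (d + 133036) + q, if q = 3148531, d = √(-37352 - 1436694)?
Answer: 3281567 + I*√1474046 ≈ 3.2816e+6 + 1214.1*I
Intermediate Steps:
d = I*√1474046 (d = √(-1474046) = I*√1474046 ≈ 1214.1*I)
(d + 133036) + q = (I*√1474046 + 133036) + 3148531 = (133036 + I*√1474046) + 3148531 = 3281567 + I*√1474046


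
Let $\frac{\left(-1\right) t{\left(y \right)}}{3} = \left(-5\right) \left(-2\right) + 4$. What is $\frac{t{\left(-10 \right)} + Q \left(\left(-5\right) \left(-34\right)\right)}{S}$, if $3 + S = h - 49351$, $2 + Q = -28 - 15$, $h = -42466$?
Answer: $\frac{1923}{22955} \approx 0.083773$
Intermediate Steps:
$t{\left(y \right)} = -42$ ($t{\left(y \right)} = - 3 \left(\left(-5\right) \left(-2\right) + 4\right) = - 3 \left(10 + 4\right) = \left(-3\right) 14 = -42$)
$Q = -45$ ($Q = -2 - 43 = -45$)
$S = -91820$ ($S = -3 - 91817 = -91820$)
$\frac{t{\left(-10 \right)} + Q \left(\left(-5\right) \left(-34\right)\right)}{S} = \frac{-42 - 45 \left(\left(-5\right) \left(-34\right)\right)}{-91820} = \left(-42 - 7650\right) \left(- \frac{1}{91820}\right) = \left(-7692\right) \left(- \frac{1}{91820}\right) = \frac{1923}{22955}$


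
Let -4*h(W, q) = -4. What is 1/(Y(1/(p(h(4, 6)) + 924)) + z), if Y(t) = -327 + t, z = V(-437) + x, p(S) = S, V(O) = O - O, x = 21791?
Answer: 925/19854201 ≈ 4.6590e-5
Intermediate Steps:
V(O) = 0
h(W, q) = 1 (h(W, q) = -1/4*(-4) = 1)
z = 21791 (z = 0 + 21791 = 21791)
1/(Y(1/(p(h(4, 6)) + 924)) + z) = 1/((-327 + 1/(1 + 924)) + 21791) = 1/((-327 + 1/925) + 21791) = 1/(-302474/925 + 21791) = 1/(19854201/925) = 925/19854201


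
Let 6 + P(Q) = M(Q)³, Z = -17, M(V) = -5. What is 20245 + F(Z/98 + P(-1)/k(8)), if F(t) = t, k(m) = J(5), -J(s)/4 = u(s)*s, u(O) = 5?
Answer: 99206069/4900 ≈ 20246.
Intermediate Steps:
J(s) = -20*s
k(m) = -100 (k(m) = -20*5 = -100)
P(Q) = -131 (P(Q) = -6 + (-5)³ = -6 - 125 = -131)
20245 + F(Z/98 + P(-1)/k(8)) = 20245 + (-17/98 - 131/(-100)) = 20245 + (-17*1/98 - 131*(-1/100)) = 20245 + (-17/98 + 131/100) = 20245 + 5569/4900 = 99206069/4900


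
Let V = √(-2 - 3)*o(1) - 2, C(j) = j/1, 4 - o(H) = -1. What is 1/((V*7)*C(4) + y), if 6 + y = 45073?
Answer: 45011/2026088121 - 140*I*√5/2026088121 ≈ 2.2216e-5 - 1.5451e-7*I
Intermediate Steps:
y = 45067 (y = -6 + 45073 = 45067)
o(H) = 5 (o(H) = 4 - 1*(-1) = 4 + 1 = 5)
C(j) = j (C(j) = j*1 = j)
V = -2 + 5*I*√5 (V = √(-2 - 3)*5 - 2 = √(-5)*5 - 2 = (I*√5)*5 - 2 = 5*I*√5 - 2 = -2 + 5*I*√5 ≈ -2.0 + 11.18*I)
1/((V*7)*C(4) + y) = 1/(((-2 + 5*I*√5)*7)*4 + 45067) = 1/((-14 + 35*I*√5)*4 + 45067) = 1/((-56 + 140*I*√5) + 45067) = 1/(45011 + 140*I*√5)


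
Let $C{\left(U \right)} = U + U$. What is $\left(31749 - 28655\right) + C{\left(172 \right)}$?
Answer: $3438$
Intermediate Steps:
$C{\left(U \right)} = 2 U$
$\left(31749 - 28655\right) + C{\left(172 \right)} = \left(31749 - 28655\right) + 2 \cdot 172 = 3094 + 344 = 3438$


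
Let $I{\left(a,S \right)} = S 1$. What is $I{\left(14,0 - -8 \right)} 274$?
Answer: $2192$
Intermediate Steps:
$I{\left(a,S \right)} = S$
$I{\left(14,0 - -8 \right)} 274 = \left(0 - -8\right) 274 = \left(0 + 8\right) 274 = 8 \cdot 274 = 2192$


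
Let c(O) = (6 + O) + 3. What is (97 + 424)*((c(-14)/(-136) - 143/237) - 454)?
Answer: -7633478911/32232 ≈ -2.3683e+5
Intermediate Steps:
c(O) = 9 + O
(97 + 424)*((c(-14)/(-136) - 143/237) - 454) = (97 + 424)*(((9 - 14)/(-136) - 143/237) - 454) = 521*((-5*(-1/136) - 143*1/237) - 454) = 521*((5/136 - 143/237) - 454) = 521*(-18263/32232 - 454) = 521*(-14651591/32232) = -7633478911/32232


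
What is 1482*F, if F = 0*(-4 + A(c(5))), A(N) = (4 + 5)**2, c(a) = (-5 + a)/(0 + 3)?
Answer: 0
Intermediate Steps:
c(a) = -5/3 + a/3 (c(a) = (-5 + a)/3 = (-5 + a)*(1/3) = -5/3 + a/3)
A(N) = 81 (A(N) = 9**2 = 81)
F = 0 (F = 0*(-4 + 81) = 0*77 = 0)
1482*F = 1482*0 = 0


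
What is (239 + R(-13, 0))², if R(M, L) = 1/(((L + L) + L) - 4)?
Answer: 912025/16 ≈ 57002.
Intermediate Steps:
R(M, L) = 1/(-4 + 3*L) (R(M, L) = 1/((2*L + L) - 4) = 1/(3*L - 4) = 1/(-4 + 3*L))
(239 + R(-13, 0))² = (239 + 1/(-4 + 3*0))² = (239 + 1/(-4 + 0))² = (239 + 1/(-4))² = (239 - ¼)² = (955/4)² = 912025/16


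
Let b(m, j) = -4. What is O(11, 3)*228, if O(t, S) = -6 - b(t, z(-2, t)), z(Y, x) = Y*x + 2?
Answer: -456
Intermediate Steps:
z(Y, x) = 2 + Y*x
O(t, S) = -2 (O(t, S) = -6 - 1*(-4) = -6 + 4 = -2)
O(11, 3)*228 = -2*228 = -456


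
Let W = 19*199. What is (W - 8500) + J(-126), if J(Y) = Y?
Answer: -4845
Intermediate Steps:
W = 3781
(W - 8500) + J(-126) = (3781 - 8500) - 126 = -4719 - 126 = -4845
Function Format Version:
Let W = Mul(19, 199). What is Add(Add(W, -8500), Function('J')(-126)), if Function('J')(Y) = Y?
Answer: -4845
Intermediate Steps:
W = 3781
Add(Add(W, -8500), Function('J')(-126)) = Add(Add(3781, -8500), -126) = Add(-4719, -126) = -4845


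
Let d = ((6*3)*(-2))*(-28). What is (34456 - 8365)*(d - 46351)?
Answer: -1183044213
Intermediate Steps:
d = 1008 (d = (18*(-2))*(-28) = -36*(-28) = 1008)
(34456 - 8365)*(d - 46351) = (34456 - 8365)*(1008 - 46351) = 26091*(-45343) = -1183044213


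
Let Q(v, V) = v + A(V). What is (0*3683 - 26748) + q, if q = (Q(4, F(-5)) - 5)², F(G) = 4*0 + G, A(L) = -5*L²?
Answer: -10872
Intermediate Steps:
F(G) = G (F(G) = 0 + G = G)
Q(v, V) = v - 5*V²
q = 15876 (q = ((4 - 5*(-5)²) - 5)² = ((4 - 5*25) - 5)² = ((4 - 125) - 5)² = (-121 - 5)² = (-126)² = 15876)
(0*3683 - 26748) + q = (0*3683 - 26748) + 15876 = (0 - 26748) + 15876 = -26748 + 15876 = -10872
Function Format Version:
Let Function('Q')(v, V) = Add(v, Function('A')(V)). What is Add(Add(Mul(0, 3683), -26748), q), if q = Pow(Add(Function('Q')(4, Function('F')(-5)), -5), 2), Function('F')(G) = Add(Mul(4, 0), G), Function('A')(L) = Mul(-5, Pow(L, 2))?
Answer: -10872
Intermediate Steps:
Function('F')(G) = G (Function('F')(G) = Add(0, G) = G)
Function('Q')(v, V) = Add(v, Mul(-5, Pow(V, 2)))
q = 15876 (q = Pow(Add(Add(4, Mul(-5, Pow(-5, 2))), -5), 2) = Pow(Add(Add(4, Mul(-5, 25)), -5), 2) = Pow(Add(Add(4, -125), -5), 2) = Pow(Add(-121, -5), 2) = Pow(-126, 2) = 15876)
Add(Add(Mul(0, 3683), -26748), q) = Add(Add(Mul(0, 3683), -26748), 15876) = Add(Add(0, -26748), 15876) = Add(-26748, 15876) = -10872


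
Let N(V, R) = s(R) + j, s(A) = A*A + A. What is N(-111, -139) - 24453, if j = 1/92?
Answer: -484931/92 ≈ -5271.0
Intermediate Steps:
j = 1/92 ≈ 0.010870
s(A) = A + A² (s(A) = A² + A = A + A²)
N(V, R) = 1/92 + R*(1 + R) (N(V, R) = R*(1 + R) + 1/92 = 1/92 + R*(1 + R))
N(-111, -139) - 24453 = (1/92 - 139 + (-139)²) - 24453 = (1/92 - 139 + 19321) - 24453 = 1764745/92 - 24453 = -484931/92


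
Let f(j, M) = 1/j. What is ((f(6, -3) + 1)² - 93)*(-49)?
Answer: 161651/36 ≈ 4490.3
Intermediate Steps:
((f(6, -3) + 1)² - 93)*(-49) = ((1/6 + 1)² - 93)*(-49) = ((⅙ + 1)² - 93)*(-49) = ((7/6)² - 93)*(-49) = (49/36 - 93)*(-49) = -3299/36*(-49) = 161651/36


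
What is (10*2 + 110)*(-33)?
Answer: -4290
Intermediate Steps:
(10*2 + 110)*(-33) = (20 + 110)*(-33) = 130*(-33) = -4290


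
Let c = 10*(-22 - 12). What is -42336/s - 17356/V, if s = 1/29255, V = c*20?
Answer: -2105517451661/1700 ≈ -1.2385e+9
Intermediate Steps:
c = -340 (c = 10*(-34) = -340)
V = -6800 (V = -340*20 = -6800)
s = 1/29255 ≈ 3.4182e-5
-42336/s - 17356/V = -42336/1/29255 - 17356/(-6800) = -42336*29255 - 17356*(-1/6800) = -1238539680 + 4339/1700 = -2105517451661/1700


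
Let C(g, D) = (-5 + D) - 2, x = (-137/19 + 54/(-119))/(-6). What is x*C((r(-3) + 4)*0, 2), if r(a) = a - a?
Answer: -86645/13566 ≈ -6.3869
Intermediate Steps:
r(a) = 0
x = 17329/13566 (x = (-137*1/19 + 54*(-1/119))*(-⅙) = (-137/19 - 54/119)*(-⅙) = -17329/2261*(-⅙) = 17329/13566 ≈ 1.2774)
C(g, D) = -7 + D
x*C((r(-3) + 4)*0, 2) = 17329*(-7 + 2)/13566 = (17329/13566)*(-5) = -86645/13566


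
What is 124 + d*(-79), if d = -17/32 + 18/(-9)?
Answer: 10367/32 ≈ 323.97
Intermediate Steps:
d = -81/32 (d = -17*1/32 + 18*(-1/9) = -17/32 - 2 = -81/32 ≈ -2.5313)
124 + d*(-79) = 124 - 81/32*(-79) = 124 + 6399/32 = 10367/32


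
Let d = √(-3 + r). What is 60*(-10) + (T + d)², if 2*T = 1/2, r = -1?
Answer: -9663/16 + I ≈ -603.94 + 1.0*I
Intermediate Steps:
T = ¼ (T = (½)/2 = (½)*(½) = ¼ ≈ 0.25000)
d = 2*I (d = √(-3 - 1) = √(-4) = 2*I ≈ 2.0*I)
60*(-10) + (T + d)² = 60*(-10) + (¼ + 2*I)² = -600 + (¼ + 2*I)²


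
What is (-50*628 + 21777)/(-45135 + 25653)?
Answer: 9623/19482 ≈ 0.49394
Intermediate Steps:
(-50*628 + 21777)/(-45135 + 25653) = (-31400 + 21777)/(-19482) = -9623*(-1/19482) = 9623/19482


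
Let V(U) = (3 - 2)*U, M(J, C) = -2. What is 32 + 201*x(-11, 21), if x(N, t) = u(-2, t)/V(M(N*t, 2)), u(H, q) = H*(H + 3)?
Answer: 233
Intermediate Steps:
u(H, q) = H*(3 + H)
V(U) = U (V(U) = 1*U = U)
x(N, t) = 1 (x(N, t) = -2*(3 - 2)/(-2) = -2*1*(-½) = -2*(-½) = 1)
32 + 201*x(-11, 21) = 32 + 201*1 = 32 + 201 = 233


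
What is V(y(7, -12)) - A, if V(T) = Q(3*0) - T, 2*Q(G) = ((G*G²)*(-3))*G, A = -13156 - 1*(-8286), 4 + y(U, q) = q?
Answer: 4886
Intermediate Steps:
y(U, q) = -4 + q
A = -4870 (A = -13156 + 8286 = -4870)
Q(G) = -3*G⁴/2 (Q(G) = (((G*G²)*(-3))*G)/2 = ((G³*(-3))*G)/2 = ((-3*G³)*G)/2 = (-3*G⁴)/2 = -3*G⁴/2)
V(T) = -T (V(T) = -3*(3*0)⁴/2 - T = -3/2*0⁴ - T = -3/2*0 - T = 0 - T = -T)
V(y(7, -12)) - A = -(-4 - 12) - 1*(-4870) = -1*(-16) + 4870 = 16 + 4870 = 4886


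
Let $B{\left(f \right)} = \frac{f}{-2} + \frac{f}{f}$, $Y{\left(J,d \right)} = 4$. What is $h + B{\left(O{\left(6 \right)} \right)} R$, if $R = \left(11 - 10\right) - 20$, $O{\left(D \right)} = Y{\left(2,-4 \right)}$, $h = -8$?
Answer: $11$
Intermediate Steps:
$O{\left(D \right)} = 4$
$B{\left(f \right)} = 1 - \frac{f}{2}$ ($B{\left(f \right)} = f \left(- \frac{1}{2}\right) + 1 = - \frac{f}{2} + 1 = 1 - \frac{f}{2}$)
$R = -19$ ($R = 1 - 20 = -19$)
$h + B{\left(O{\left(6 \right)} \right)} R = -8 + \left(1 - 2\right) \left(-19\right) = -8 - -19 = -8 + 19 = 11$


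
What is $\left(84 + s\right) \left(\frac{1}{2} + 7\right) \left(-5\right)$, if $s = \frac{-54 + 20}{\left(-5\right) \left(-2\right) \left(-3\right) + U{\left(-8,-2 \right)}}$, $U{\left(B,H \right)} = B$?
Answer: $- \frac{120975}{38} \approx -3183.6$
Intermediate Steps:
$s = \frac{17}{19}$ ($s = \frac{-54 + 20}{\left(-5\right) \left(-2\right) \left(-3\right) - 8} = - \frac{34}{10 \left(-3\right) - 8} = - \frac{34}{-30 - 8} = - \frac{34}{-38} = \left(-34\right) \left(- \frac{1}{38}\right) = \frac{17}{19} \approx 0.89474$)
$\left(84 + s\right) \left(\frac{1}{2} + 7\right) \left(-5\right) = \left(84 + \frac{17}{19}\right) \left(\frac{1}{2} + 7\right) \left(-5\right) = \frac{1613 \left(\frac{1}{2} + 7\right) \left(-5\right)}{19} = \frac{1613 \cdot \frac{15}{2} \left(-5\right)}{19} = \frac{1613}{19} \left(- \frac{75}{2}\right) = - \frac{120975}{38}$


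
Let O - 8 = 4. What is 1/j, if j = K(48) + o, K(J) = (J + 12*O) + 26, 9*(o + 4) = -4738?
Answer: -9/2812 ≈ -0.0032006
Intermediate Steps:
O = 12 (O = 8 + 4 = 12)
o = -4774/9 (o = -4 + (⅑)*(-4738) = -4 - 4738/9 = -4774/9 ≈ -530.44)
K(J) = 170 + J (K(J) = (J + 12*12) + 26 = (J + 144) + 26 = (144 + J) + 26 = 170 + J)
j = -2812/9 (j = (170 + 48) - 4774/9 = 218 - 4774/9 = -2812/9 ≈ -312.44)
1/j = 1/(-2812/9) = -9/2812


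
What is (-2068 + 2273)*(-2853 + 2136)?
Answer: -146985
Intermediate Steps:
(-2068 + 2273)*(-2853 + 2136) = 205*(-717) = -146985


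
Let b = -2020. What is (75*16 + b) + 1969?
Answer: 1149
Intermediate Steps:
(75*16 + b) + 1969 = (75*16 - 2020) + 1969 = (1200 - 2020) + 1969 = -820 + 1969 = 1149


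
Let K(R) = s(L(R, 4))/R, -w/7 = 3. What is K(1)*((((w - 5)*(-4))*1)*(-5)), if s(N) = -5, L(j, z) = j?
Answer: 2600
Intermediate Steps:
w = -21 (w = -7*3 = -21)
K(R) = -5/R
K(1)*((((w - 5)*(-4))*1)*(-5)) = (-5/1)*((((-21 - 5)*(-4))*1)*(-5)) = (-5*1)*((-26*(-4)*1)*(-5)) = -5*104*1*(-5) = -520*(-5) = -5*(-520) = 2600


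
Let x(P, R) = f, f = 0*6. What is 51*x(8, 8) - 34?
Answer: -34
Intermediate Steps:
f = 0
x(P, R) = 0
51*x(8, 8) - 34 = 51*0 - 34 = 0 - 34 = -34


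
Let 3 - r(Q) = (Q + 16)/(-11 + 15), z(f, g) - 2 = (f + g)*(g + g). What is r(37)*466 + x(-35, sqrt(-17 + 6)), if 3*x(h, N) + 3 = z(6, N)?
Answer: -28705/6 + 4*I*sqrt(11) ≈ -4784.2 + 13.266*I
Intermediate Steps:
z(f, g) = 2 + 2*g*(f + g) (z(f, g) = 2 + (f + g)*(g + g) = 2 + (f + g)*(2*g) = 2 + 2*g*(f + g))
x(h, N) = -1/3 + 4*N + 2*N**2/3 (x(h, N) = -1 + (2 + 2*N**2 + 2*6*N)/3 = -1 + (2 + 2*N**2 + 12*N)/3 = -1 + (2/3 + 4*N + 2*N**2/3) = -1/3 + 4*N + 2*N**2/3)
r(Q) = -1 - Q/4 (r(Q) = 3 - (Q + 16)/(-11 + 15) = 3 - (16 + Q)/4 = 3 - (4 + Q/4) = 3 + (-4 - Q/4) = -1 - Q/4)
r(37)*466 + x(-35, sqrt(-17 + 6)) = (-1 - 1/4*37)*466 + (-1/3 + 4*sqrt(-17 + 6) + 2*(sqrt(-17 + 6))**2/3) = (-1 - 37/4)*466 + (-1/3 + 4*sqrt(-11) + 2*(sqrt(-11))**2/3) = -41/4*466 + (-1/3 + 4*(I*sqrt(11)) + 2*(I*sqrt(11))**2/3) = -9553/2 + (-1/3 + 4*I*sqrt(11) + (2/3)*(-11)) = -9553/2 + (-1/3 + 4*I*sqrt(11) - 22/3) = -9553/2 + (-23/3 + 4*I*sqrt(11)) = -28705/6 + 4*I*sqrt(11)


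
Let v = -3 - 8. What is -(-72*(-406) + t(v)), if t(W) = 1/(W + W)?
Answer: -643103/22 ≈ -29232.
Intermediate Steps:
v = -11
t(W) = 1/(2*W)
-(-72*(-406) + t(v)) = -(-72*(-406) + (½)/(-11)) = -(29232 + (½)*(-1/11)) = -(29232 - 1/22) = -1*643103/22 = -643103/22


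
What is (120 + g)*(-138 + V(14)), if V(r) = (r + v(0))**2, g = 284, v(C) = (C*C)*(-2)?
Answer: 23432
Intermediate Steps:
v(C) = -2*C**2 (v(C) = C**2*(-2) = -2*C**2)
V(r) = r**2 (V(r) = (r - 2*0**2)**2 = (r - 2*0)**2 = (r + 0)**2 = r**2)
(120 + g)*(-138 + V(14)) = (120 + 284)*(-138 + 14**2) = 404*(-138 + 196) = 404*58 = 23432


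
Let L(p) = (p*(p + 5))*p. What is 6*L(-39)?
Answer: -310284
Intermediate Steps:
L(p) = p²*(5 + p) (L(p) = (p*(5 + p))*p = p²*(5 + p))
6*L(-39) = 6*((-39)²*(5 - 39)) = 6*(1521*(-34)) = 6*(-51714) = -310284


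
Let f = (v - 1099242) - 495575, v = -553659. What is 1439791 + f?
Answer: -708685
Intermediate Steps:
f = -2148476 (f = (-553659 - 1099242) - 495575 = -1652901 - 495575 = -2148476)
1439791 + f = 1439791 - 2148476 = -708685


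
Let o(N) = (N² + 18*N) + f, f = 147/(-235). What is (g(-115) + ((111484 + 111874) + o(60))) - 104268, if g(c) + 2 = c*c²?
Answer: -328320292/235 ≈ -1.3971e+6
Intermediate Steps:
f = -147/235 (f = 147*(-1/235) = -147/235 ≈ -0.62553)
g(c) = -2 + c³ (g(c) = -2 + c*c² = -2 + c³)
o(N) = -147/235 + N² + 18*N (o(N) = (N² + 18*N) - 147/235 = -147/235 + N² + 18*N)
(g(-115) + ((111484 + 111874) + o(60))) - 104268 = ((-2 + (-115)³) + ((111484 + 111874) + (-147/235 + 60² + 18*60))) - 104268 = ((-2 - 1520875) + (223358 + (-147/235 + 3600 + 1080))) - 104268 = (-1520877 + (223358 + 1099653/235)) - 104268 = (-1520877 + 53588783/235) - 104268 = -303817312/235 - 104268 = -328320292/235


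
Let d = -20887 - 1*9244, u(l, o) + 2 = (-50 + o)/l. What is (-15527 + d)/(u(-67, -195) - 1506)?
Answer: 3059086/100791 ≈ 30.351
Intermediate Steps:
u(l, o) = -2 + (-50 + o)/l
d = -30131 (d = -20887 - 9244 = -30131)
(-15527 + d)/(u(-67, -195) - 1506) = (-15527 - 30131)/((-50 - 195 - 2*(-67))/(-67) - 1506) = -45658/(-(-50 - 195 + 134)/67 - 1506) = -45658/(-1/67*(-111) - 1506) = -45658/(111/67 - 1506) = -45658/(-100791/67) = -45658*(-67/100791) = 3059086/100791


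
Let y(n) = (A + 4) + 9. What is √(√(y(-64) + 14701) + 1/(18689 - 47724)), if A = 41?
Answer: √(-29035 + 843031225*√14755)/29035 ≈ 11.021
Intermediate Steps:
y(n) = 54 (y(n) = (41 + 4) + 9 = 45 + 9 = 54)
√(√(y(-64) + 14701) + 1/(18689 - 47724)) = √(√(54 + 14701) + 1/(18689 - 47724)) = √(√14755 + 1/(-29035)) = √(√14755 - 1/29035) = √(-1/29035 + √14755)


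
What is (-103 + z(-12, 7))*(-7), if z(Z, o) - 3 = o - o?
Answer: 700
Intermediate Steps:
z(Z, o) = 3 (z(Z, o) = 3 + (o - o) = 3 + 0 = 3)
(-103 + z(-12, 7))*(-7) = (-103 + 3)*(-7) = -100*(-7) = 700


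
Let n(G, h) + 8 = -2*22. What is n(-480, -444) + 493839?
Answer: 493787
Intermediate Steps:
n(G, h) = -52 (n(G, h) = -8 - 2*22 = -8 - 44 = -52)
n(-480, -444) + 493839 = -52 + 493839 = 493787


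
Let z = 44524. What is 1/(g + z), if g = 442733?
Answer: 1/487257 ≈ 2.0523e-6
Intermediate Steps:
1/(g + z) = 1/(442733 + 44524) = 1/487257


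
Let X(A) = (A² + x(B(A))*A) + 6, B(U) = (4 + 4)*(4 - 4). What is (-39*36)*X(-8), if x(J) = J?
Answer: -98280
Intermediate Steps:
B(U) = 0 (B(U) = 8*0 = 0)
X(A) = 6 + A² (X(A) = (A² + 0*A) + 6 = (A² + 0) + 6 = A² + 6 = 6 + A²)
(-39*36)*X(-8) = (-39*36)*(6 + (-8)²) = -1404*(6 + 64) = -1404*70 = -98280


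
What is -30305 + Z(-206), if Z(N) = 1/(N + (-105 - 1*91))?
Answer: -12182611/402 ≈ -30305.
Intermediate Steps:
Z(N) = 1/(-196 + N) (Z(N) = 1/(N + (-105 - 91)) = 1/(N - 196) = 1/(-196 + N))
-30305 + Z(-206) = -30305 + 1/(-196 - 206) = -30305 + 1/(-402) = -30305 - 1/402 = -12182611/402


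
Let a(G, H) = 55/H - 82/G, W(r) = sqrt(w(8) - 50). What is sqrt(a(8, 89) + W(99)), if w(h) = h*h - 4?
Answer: sqrt(-305181 + 31684*sqrt(10))/178 ≈ 2.5436*I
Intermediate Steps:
w(h) = -4 + h**2 (w(h) = h**2 - 4 = -4 + h**2)
W(r) = sqrt(10) (W(r) = sqrt((-4 + 8**2) - 50) = sqrt((-4 + 64) - 50) = sqrt(60 - 50) = sqrt(10))
a(G, H) = -82/G + 55/H
sqrt(a(8, 89) + W(99)) = sqrt((-82/8 + 55/89) + sqrt(10)) = sqrt((-82*1/8 + 55*(1/89)) + sqrt(10)) = sqrt((-41/4 + 55/89) + sqrt(10)) = sqrt(-3429/356 + sqrt(10))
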